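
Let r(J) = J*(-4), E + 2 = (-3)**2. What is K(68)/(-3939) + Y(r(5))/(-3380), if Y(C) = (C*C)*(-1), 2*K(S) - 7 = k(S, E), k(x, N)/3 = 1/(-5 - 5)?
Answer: 120329/1024140 ≈ 0.11749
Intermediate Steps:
E = 7 (E = -2 + (-3)**2 = -2 + 9 = 7)
k(x, N) = -3/10 (k(x, N) = 3/(-5 - 5) = 3/(-10) = 3*(-1/10) = -3/10)
K(S) = 67/20 (K(S) = 7/2 + (1/2)*(-3/10) = 7/2 - 3/20 = 67/20)
r(J) = -4*J
Y(C) = -C**2 (Y(C) = C**2*(-1) = -C**2)
K(68)/(-3939) + Y(r(5))/(-3380) = (67/20)/(-3939) - (-4*5)**2/(-3380) = (67/20)*(-1/3939) - 1*(-20)**2*(-1/3380) = -67/78780 - 1*400*(-1/3380) = -67/78780 - 400*(-1/3380) = -67/78780 + 20/169 = 120329/1024140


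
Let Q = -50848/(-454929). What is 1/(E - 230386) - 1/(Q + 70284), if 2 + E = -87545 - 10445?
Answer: -90681477923/5249825171225276 ≈ -1.7273e-5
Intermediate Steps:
E = -97992 (E = -2 + (-87545 - 10445) = -2 - 97990 = -97992)
Q = 50848/454929 (Q = -50848*(-1/454929) = 50848/454929 ≈ 0.11177)
1/(E - 230386) - 1/(Q + 70284) = 1/(-97992 - 230386) - 1/(50848/454929 + 70284) = 1/(-328378) - 1/31974280684/454929 = -1/328378 - 1*454929/31974280684 = -1/328378 - 454929/31974280684 = -90681477923/5249825171225276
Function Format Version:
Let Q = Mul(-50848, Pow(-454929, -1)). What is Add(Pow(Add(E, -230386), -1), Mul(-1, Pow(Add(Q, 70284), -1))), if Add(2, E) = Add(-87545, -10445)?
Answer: Rational(-90681477923, 5249825171225276) ≈ -1.7273e-5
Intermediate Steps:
E = -97992 (E = Add(-2, Add(-87545, -10445)) = Add(-2, -97990) = -97992)
Q = Rational(50848, 454929) (Q = Mul(-50848, Rational(-1, 454929)) = Rational(50848, 454929) ≈ 0.11177)
Add(Pow(Add(E, -230386), -1), Mul(-1, Pow(Add(Q, 70284), -1))) = Add(Pow(Add(-97992, -230386), -1), Mul(-1, Pow(Add(Rational(50848, 454929), 70284), -1))) = Add(Pow(-328378, -1), Mul(-1, Pow(Rational(31974280684, 454929), -1))) = Add(Rational(-1, 328378), Mul(-1, Rational(454929, 31974280684))) = Add(Rational(-1, 328378), Rational(-454929, 31974280684)) = Rational(-90681477923, 5249825171225276)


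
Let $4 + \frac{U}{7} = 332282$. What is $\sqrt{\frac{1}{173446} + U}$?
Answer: $\frac{\sqrt{69972631184983982}}{173446} \approx 1525.1$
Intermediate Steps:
$U = 2325946$ ($U = -28 + 7 \cdot 332282 = -28 + 2325974 = 2325946$)
$\sqrt{\frac{1}{173446} + U} = \sqrt{\frac{1}{173446} + 2325946} = \sqrt{\frac{403426029917}{173446}} = \frac{\sqrt{69972631184983982}}{173446}$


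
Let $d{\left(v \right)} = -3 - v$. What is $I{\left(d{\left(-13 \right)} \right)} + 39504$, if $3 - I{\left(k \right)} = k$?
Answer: $39497$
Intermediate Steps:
$I{\left(k \right)} = 3 - k$
$I{\left(d{\left(-13 \right)} \right)} + 39504 = \left(3 - \left(-3 - -13\right)\right) + 39504 = \left(3 - \left(-3 + 13\right)\right) + 39504 = \left(3 - 10\right) + 39504 = -7 + 39504 = 39497$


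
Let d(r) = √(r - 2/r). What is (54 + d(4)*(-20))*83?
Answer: 4482 - 830*√14 ≈ 1376.4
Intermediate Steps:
(54 + d(4)*(-20))*83 = (54 + √(4 - 2/4)*(-20))*83 = (54 + √(4 - 2*¼)*(-20))*83 = (54 + √(4 - ½)*(-20))*83 = (54 + √(7/2)*(-20))*83 = (54 + (√14/2)*(-20))*83 = (54 - 10*√14)*83 = 4482 - 830*√14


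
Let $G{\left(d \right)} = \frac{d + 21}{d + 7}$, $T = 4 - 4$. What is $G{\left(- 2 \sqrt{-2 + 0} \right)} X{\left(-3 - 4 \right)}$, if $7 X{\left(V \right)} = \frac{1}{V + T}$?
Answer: $- \frac{155}{2793} - \frac{4 i \sqrt{2}}{399} \approx -0.055496 - 0.014178 i$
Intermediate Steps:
$T = 0$
$G{\left(d \right)} = \frac{21 + d}{7 + d}$
$X{\left(V \right)} = \frac{1}{7 V}$ ($X{\left(V \right)} = \frac{1}{7 \left(V + 0\right)} = \frac{1}{7 V}$)
$G{\left(- 2 \sqrt{-2 + 0} \right)} X{\left(-3 - 4 \right)} = \frac{21 - 2 \sqrt{-2 + 0}}{7 - 2 \sqrt{-2 + 0}} \frac{1}{7 \left(-3 - 4\right)} = \frac{21 - 2 \sqrt{-2}}{7 - 2 \sqrt{-2}} \frac{1}{7 \left(-3 - 4\right)} = \frac{21 - 2 i \sqrt{2}}{7 - 2 i \sqrt{2}} \frac{1}{7 \left(-7\right)} = \frac{21 - 2 i \sqrt{2}}{7 - 2 i \sqrt{2}} \cdot \frac{1}{7} \left(- \frac{1}{7}\right) = \frac{21 - 2 i \sqrt{2}}{7 - 2 i \sqrt{2}} \left(- \frac{1}{49}\right) = - \frac{21 - 2 i \sqrt{2}}{49 \left(7 - 2 i \sqrt{2}\right)}$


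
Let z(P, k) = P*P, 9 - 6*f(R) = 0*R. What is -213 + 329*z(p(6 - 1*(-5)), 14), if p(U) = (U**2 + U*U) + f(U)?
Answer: 78027749/4 ≈ 1.9507e+7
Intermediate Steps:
f(R) = 3/2 (f(R) = 3/2 - 0*R = 3/2 - 1/6*0 = 3/2 + 0 = 3/2)
p(U) = 3/2 + 2*U**2 (p(U) = (U**2 + U*U) + 3/2 = (U**2 + U**2) + 3/2 = 2*U**2 + 3/2 = 3/2 + 2*U**2)
z(P, k) = P**2
-213 + 329*z(p(6 - 1*(-5)), 14) = -213 + 329*(3/2 + 2*(6 - 1*(-5))**2)**2 = -213 + 329*(3/2 + 2*(6 + 5)**2)**2 = -213 + 329*(3/2 + 2*11**2)**2 = -213 + 329*(3/2 + 2*121)**2 = -213 + 329*(3/2 + 242)**2 = -213 + 329*(487/2)**2 = -213 + 329*(237169/4) = -213 + 78028601/4 = 78027749/4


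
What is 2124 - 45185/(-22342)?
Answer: 47499593/22342 ≈ 2126.0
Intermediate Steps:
2124 - 45185/(-22342) = 2124 - 45185*(-1)/22342 = 2124 - 1*(-45185/22342) = 2124 + 45185/22342 = 47499593/22342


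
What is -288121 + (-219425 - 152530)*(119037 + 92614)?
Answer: -78724935826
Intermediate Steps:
-288121 + (-219425 - 152530)*(119037 + 92614) = -288121 - 371955*211651 = -288121 - 78724647705 = -78724935826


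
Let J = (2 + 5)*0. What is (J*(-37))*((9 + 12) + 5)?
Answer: 0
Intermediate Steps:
J = 0 (J = 7*0 = 0)
(J*(-37))*((9 + 12) + 5) = (0*(-37))*((9 + 12) + 5) = 0*(21 + 5) = 0*26 = 0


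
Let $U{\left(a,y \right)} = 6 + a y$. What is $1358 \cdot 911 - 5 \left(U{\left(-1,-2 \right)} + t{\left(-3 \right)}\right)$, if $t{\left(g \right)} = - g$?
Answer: $1237083$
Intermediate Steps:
$1358 \cdot 911 - 5 \left(U{\left(-1,-2 \right)} + t{\left(-3 \right)}\right) = 1358 \cdot 911 - 5 \left(\left(6 - -2\right) - -3\right) = 1237138 - 5 \left(\left(6 + 2\right) + 3\right) = 1237138 - 5 \left(8 + 3\right) = 1237138 - 55 = 1237083$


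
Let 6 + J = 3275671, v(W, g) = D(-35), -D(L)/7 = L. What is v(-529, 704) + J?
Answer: 3275910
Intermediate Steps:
D(L) = -7*L
v(W, g) = 245 (v(W, g) = -7*(-35) = 245)
J = 3275665 (J = -6 + 3275671 = 3275665)
v(-529, 704) + J = 245 + 3275665 = 3275910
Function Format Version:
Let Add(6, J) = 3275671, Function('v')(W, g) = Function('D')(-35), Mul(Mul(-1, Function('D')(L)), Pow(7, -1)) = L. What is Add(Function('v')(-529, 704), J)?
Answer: 3275910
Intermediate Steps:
Function('D')(L) = Mul(-7, L)
Function('v')(W, g) = 245 (Function('v')(W, g) = Mul(-7, -35) = 245)
J = 3275665 (J = Add(-6, 3275671) = 3275665)
Add(Function('v')(-529, 704), J) = Add(245, 3275665) = 3275910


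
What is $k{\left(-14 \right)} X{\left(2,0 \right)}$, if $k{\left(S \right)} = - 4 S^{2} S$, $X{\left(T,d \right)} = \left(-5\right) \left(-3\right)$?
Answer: $164640$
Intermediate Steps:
$X{\left(T,d \right)} = 15$
$k{\left(S \right)} = - 4 S^{3}$
$k{\left(-14 \right)} X{\left(2,0 \right)} = - 4 \left(-14\right)^{3} \cdot 15 = \left(-4\right) \left(-2744\right) 15 = 10976 \cdot 15 = 164640$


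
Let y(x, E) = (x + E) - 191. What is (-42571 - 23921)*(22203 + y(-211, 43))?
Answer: -1452451248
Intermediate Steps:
y(x, E) = -191 + E + x (y(x, E) = (E + x) - 191 = -191 + E + x)
(-42571 - 23921)*(22203 + y(-211, 43)) = (-42571 - 23921)*(22203 + (-191 + 43 - 211)) = -66492*(22203 - 359) = -66492*21844 = -1452451248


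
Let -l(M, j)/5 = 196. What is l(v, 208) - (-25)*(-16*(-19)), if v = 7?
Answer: 6620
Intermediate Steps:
l(M, j) = -980 (l(M, j) = -5*196 = -980)
l(v, 208) - (-25)*(-16*(-19)) = -980 - (-25)*(-16*(-19)) = -980 - (-25)*304 = -980 - 1*(-7600) = -980 + 7600 = 6620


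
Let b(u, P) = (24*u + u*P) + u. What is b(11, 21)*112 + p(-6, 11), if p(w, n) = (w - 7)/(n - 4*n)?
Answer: 1870189/33 ≈ 56672.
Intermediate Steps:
b(u, P) = 25*u + P*u (b(u, P) = (24*u + P*u) + u = 25*u + P*u)
p(w, n) = -(-7 + w)/(3*n) (p(w, n) = (-7 + w)/((-3*n)) = (-7 + w)*(-1/(3*n)) = -(-7 + w)/(3*n))
b(11, 21)*112 + p(-6, 11) = (11*(25 + 21))*112 + (⅓)*(7 - 1*(-6))/11 = (11*46)*112 + (⅓)*(1/11)*(7 + 6) = 506*112 + (⅓)*(1/11)*13 = 56672 + 13/33 = 1870189/33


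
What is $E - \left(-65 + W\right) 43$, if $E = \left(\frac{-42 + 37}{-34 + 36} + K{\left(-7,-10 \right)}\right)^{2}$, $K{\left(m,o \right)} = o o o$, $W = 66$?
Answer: $\frac{4019853}{4} \approx 1.005 \cdot 10^{6}$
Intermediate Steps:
$K{\left(m,o \right)} = o^{3}$ ($K{\left(m,o \right)} = o^{2} o = o^{3}$)
$E = \frac{4020025}{4}$ ($E = \left(\frac{-42 + 37}{-34 + 36} + \left(-10\right)^{3}\right)^{2} = \left(- \frac{5}{2} - 1000\right)^{2} = \left(- \frac{2005}{2}\right)^{2} = \frac{4020025}{4} \approx 1.005 \cdot 10^{6}$)
$E - \left(-65 + W\right) 43 = \frac{4020025}{4} - \left(-65 + 66\right) 43 = \frac{4020025}{4} - 1 \cdot 43 = \frac{4020025}{4} - 43 = \frac{4019853}{4}$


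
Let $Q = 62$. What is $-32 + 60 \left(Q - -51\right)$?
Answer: $6748$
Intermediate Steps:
$-32 + 60 \left(Q - -51\right) = -32 + 60 \left(62 - -51\right) = -32 + 60 \left(62 + 51\right) = -32 + 60 \cdot 113 = -32 + 6780 = 6748$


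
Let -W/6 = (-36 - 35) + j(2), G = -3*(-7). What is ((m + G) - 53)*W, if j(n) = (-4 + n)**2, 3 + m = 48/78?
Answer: -179694/13 ≈ -13823.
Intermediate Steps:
G = 21
m = -31/13 (m = -3 + 48/78 = -3 + 48*(1/78) = -3 + 8/13 = -31/13 ≈ -2.3846)
W = 402 (W = -6*((-36 - 35) + (-4 + 2)**2) = -6*(-71 + (-2)**2) = -6*(-71 + 4) = -6*(-67) = 402)
((m + G) - 53)*W = ((-31/13 + 21) - 53)*402 = (242/13 - 53)*402 = -447/13*402 = -179694/13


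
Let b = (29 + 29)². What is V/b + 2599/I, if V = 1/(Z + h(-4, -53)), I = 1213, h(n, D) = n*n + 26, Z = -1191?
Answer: 10045747151/4688531268 ≈ 2.1426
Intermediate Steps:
h(n, D) = 26 + n² (h(n, D) = n² + 26 = 26 + n²)
V = -1/1149 (V = 1/(-1191 + (26 + (-4)²)) = 1/(-1191 + (26 + 16)) = 1/(-1191 + 42) = 1/(-1149) = -1/1149 ≈ -0.00087032)
b = 3364 (b = 58² = 3364)
V/b + 2599/I = -1/1149/3364 + 2599/1213 = -1/1149*1/3364 + 2599*(1/1213) = -1/3865236 + 2599/1213 = 10045747151/4688531268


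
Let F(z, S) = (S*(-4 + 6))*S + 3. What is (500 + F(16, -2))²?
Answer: 261121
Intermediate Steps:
F(z, S) = 3 + 2*S² (F(z, S) = (S*2)*S + 3 = (2*S)*S + 3 = 2*S² + 3 = 3 + 2*S²)
(500 + F(16, -2))² = (500 + (3 + 2*(-2)²))² = (500 + (3 + 2*4))² = (500 + (3 + 8))² = (500 + 11)² = 511² = 261121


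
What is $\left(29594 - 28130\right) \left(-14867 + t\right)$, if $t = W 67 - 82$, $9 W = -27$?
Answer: $-22179600$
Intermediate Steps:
$W = -3$ ($W = \frac{1}{9} \left(-27\right) = -3$)
$t = -283$ ($t = \left(-3\right) 67 - 82 = -201 - 82 = -283$)
$\left(29594 - 28130\right) \left(-14867 + t\right) = \left(29594 - 28130\right) \left(-14867 - 283\right) = 1464 \left(-15150\right) = -22179600$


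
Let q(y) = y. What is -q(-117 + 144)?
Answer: -27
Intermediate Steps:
-q(-117 + 144) = -(-117 + 144) = -1*27 = -27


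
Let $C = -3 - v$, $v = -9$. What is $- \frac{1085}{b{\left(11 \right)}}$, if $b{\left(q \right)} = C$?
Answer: $- \frac{1085}{6} \approx -180.83$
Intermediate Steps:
$C = 6$ ($C = -3 - -9 = -3 + 9 = 6$)
$b{\left(q \right)} = 6$
$- \frac{1085}{b{\left(11 \right)}} = - \frac{1085}{6}$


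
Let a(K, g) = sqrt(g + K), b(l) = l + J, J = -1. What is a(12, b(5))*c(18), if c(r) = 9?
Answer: 36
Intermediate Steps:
b(l) = -1 + l (b(l) = l - 1 = -1 + l)
a(K, g) = sqrt(K + g)
a(12, b(5))*c(18) = sqrt(12 + (-1 + 5))*9 = sqrt(12 + 4)*9 = sqrt(16)*9 = 4*9 = 36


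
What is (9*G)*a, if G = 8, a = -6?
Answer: -432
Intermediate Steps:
(9*G)*a = (9*8)*(-6) = 72*(-6) = -432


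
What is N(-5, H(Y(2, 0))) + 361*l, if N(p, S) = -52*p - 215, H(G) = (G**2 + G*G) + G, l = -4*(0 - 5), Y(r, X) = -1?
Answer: 7265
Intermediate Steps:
l = 20 (l = -4*(-5) = 20)
H(G) = G + 2*G**2 (H(G) = (G**2 + G**2) + G = 2*G**2 + G = G + 2*G**2)
N(p, S) = -215 - 52*p
N(-5, H(Y(2, 0))) + 361*l = (-215 - 52*(-5)) + 361*20 = (-215 + 260) + 7220 = 45 + 7220 = 7265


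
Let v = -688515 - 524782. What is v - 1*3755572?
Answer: -4968869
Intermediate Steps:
v = -1213297
v - 1*3755572 = -1213297 - 1*3755572 = -1213297 - 3755572 = -4968869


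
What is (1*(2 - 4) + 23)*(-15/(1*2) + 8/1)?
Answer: 21/2 ≈ 10.500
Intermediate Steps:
(1*(2 - 4) + 23)*(-15/(1*2) + 8/1) = (1*(-2) + 23)*(-15/2 + 8*1) = (-2 + 23)*(-15*½ + 8) = 21*(-15/2 + 8) = 21*(½) = 21/2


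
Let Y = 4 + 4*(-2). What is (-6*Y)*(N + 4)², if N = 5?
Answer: 1944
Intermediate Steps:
Y = -4 (Y = 4 - 8 = -4)
(-6*Y)*(N + 4)² = (-6*(-4))*(5 + 4)² = 24*9² = 24*81 = 1944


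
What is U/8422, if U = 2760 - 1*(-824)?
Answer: 1792/4211 ≈ 0.42555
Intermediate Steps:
U = 3584 (U = 2760 + 824 = 3584)
U/8422 = 3584/8422 = 3584*(1/8422) = 1792/4211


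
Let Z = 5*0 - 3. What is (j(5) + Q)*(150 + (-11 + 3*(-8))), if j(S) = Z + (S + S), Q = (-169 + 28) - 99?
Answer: -26795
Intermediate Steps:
Z = -3 (Z = 0 - 3 = -3)
Q = -240 (Q = -141 - 99 = -240)
j(S) = -3 + 2*S (j(S) = -3 + (S + S) = -3 + 2*S)
(j(5) + Q)*(150 + (-11 + 3*(-8))) = ((-3 + 2*5) - 240)*(150 + (-11 + 3*(-8))) = ((-3 + 10) - 240)*(150 + (-11 - 24)) = (7 - 240)*(150 - 35) = -233*115 = -26795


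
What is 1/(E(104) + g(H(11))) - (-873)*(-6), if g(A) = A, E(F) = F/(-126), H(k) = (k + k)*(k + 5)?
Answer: -115885449/22124 ≈ -5238.0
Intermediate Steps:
H(k) = 2*k*(5 + k) (H(k) = (2*k)*(5 + k) = 2*k*(5 + k))
E(F) = -F/126 (E(F) = F*(-1/126) = -F/126)
1/(E(104) + g(H(11))) - (-873)*(-6) = 1/(-1/126*104 + 2*11*(5 + 11)) - (-873)*(-6) = 1/(-52/63 + 2*11*16) - 1*5238 = 1/(-52/63 + 352) - 5238 = 1/(22124/63) - 5238 = 63/22124 - 5238 = -115885449/22124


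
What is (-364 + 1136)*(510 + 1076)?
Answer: 1224392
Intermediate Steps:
(-364 + 1136)*(510 + 1076) = 772*1586 = 1224392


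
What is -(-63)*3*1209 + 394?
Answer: 228895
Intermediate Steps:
-(-63)*3*1209 + 394 = -63*(-3)*1209 + 394 = 189*1209 + 394 = 228501 + 394 = 228895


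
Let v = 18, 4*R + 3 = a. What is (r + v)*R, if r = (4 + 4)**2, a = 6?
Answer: 123/2 ≈ 61.500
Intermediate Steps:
R = 3/4 (R = -3/4 + (1/4)*6 = -3/4 + 3/2 = 3/4 ≈ 0.75000)
r = 64 (r = 8**2 = 64)
(r + v)*R = (64 + 18)*(3/4) = 82*(3/4) = 123/2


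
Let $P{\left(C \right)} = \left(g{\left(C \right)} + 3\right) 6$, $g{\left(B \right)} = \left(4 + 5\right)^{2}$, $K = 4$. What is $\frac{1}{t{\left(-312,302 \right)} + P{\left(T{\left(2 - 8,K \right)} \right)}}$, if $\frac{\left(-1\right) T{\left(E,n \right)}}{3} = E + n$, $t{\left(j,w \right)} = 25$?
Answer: $\frac{1}{529} \approx 0.0018904$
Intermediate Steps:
$T{\left(E,n \right)} = - 3 E - 3 n$ ($T{\left(E,n \right)} = - 3 \left(E + n\right) = - 3 E - 3 n$)
$g{\left(B \right)} = 81$ ($g{\left(B \right)} = 9^{2} = 81$)
$P{\left(C \right)} = 504$ ($P{\left(C \right)} = \left(81 + 3\right) 6 = 84 \cdot 6 = 504$)
$\frac{1}{t{\left(-312,302 \right)} + P{\left(T{\left(2 - 8,K \right)} \right)}} = \frac{1}{25 + 504} = \frac{1}{529}$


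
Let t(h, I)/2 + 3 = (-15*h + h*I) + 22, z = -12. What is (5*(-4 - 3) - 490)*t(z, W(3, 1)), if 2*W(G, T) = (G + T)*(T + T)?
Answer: -158550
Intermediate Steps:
W(G, T) = T*(G + T) (W(G, T) = ((G + T)*(T + T))/2 = ((G + T)*(2*T))/2 = (2*T*(G + T))/2 = T*(G + T))
t(h, I) = 38 - 30*h + 2*I*h (t(h, I) = -6 + 2*((-15*h + h*I) + 22) = -6 + 2*((-15*h + I*h) + 22) = -6 + 2*(22 - 15*h + I*h) = -6 + (44 - 30*h + 2*I*h) = 38 - 30*h + 2*I*h)
(5*(-4 - 3) - 490)*t(z, W(3, 1)) = (5*(-4 - 3) - 490)*(38 - 30*(-12) + 2*(1*(3 + 1))*(-12)) = (5*(-7) - 490)*(38 + 360 + 2*(1*4)*(-12)) = (-35 - 490)*(38 + 360 + 2*4*(-12)) = -525*(38 + 360 - 96) = -525*302 = -158550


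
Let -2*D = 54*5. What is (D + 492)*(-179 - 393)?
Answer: -204204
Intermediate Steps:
D = -135 (D = -27*5 = -1/2*270 = -135)
(D + 492)*(-179 - 393) = (-135 + 492)*(-179 - 393) = 357*(-572) = -204204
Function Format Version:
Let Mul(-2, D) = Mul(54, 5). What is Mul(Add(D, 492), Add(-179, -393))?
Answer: -204204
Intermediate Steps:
D = -135 (D = Mul(Rational(-1, 2), Mul(54, 5)) = Mul(Rational(-1, 2), 270) = -135)
Mul(Add(D, 492), Add(-179, -393)) = Mul(Add(-135, 492), Add(-179, -393)) = Mul(357, -572) = -204204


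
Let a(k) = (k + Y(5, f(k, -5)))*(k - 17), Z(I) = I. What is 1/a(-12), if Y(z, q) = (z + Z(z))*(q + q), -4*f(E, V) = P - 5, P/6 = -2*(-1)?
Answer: 1/1363 ≈ 0.00073368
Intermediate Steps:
P = 12 (P = 6*(-2*(-1)) = 6*2 = 12)
f(E, V) = -7/4 (f(E, V) = -(12 - 5)/4 = -¼*7 = -7/4)
Y(z, q) = 4*q*z (Y(z, q) = (z + z)*(q + q) = (2*z)*(2*q) = 4*q*z)
a(k) = (-35 + k)*(-17 + k) (a(k) = (k + 4*(-7/4)*5)*(k - 17) = (k - 35)*(-17 + k) = (-35 + k)*(-17 + k))
1/a(-12) = 1/(595 + (-12)² - 52*(-12)) = 1/(595 + 144 + 624) = 1/1363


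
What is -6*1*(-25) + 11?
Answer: 161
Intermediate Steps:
-6*1*(-25) + 11 = -6*(-25) + 11 = 150 + 11 = 161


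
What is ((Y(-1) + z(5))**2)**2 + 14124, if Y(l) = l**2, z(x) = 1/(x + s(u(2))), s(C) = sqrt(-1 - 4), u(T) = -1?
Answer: 7*(201737*I + 807192*sqrt(5))/(100*(I + 4*sqrt(5))) ≈ 14126.0 - 0.47151*I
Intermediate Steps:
s(C) = I*sqrt(5) (s(C) = sqrt(-5) = I*sqrt(5))
z(x) = 1/(x + I*sqrt(5))
((Y(-1) + z(5))**2)**2 + 14124 = (((-1)**2 + 1/(5 + I*sqrt(5)))**2)**2 + 14124 = ((1 + 1/(5 + I*sqrt(5)))**2)**2 + 14124 = (1 + 1/(5 + I*sqrt(5)))**4 + 14124 = 14124 + (1 + 1/(5 + I*sqrt(5)))**4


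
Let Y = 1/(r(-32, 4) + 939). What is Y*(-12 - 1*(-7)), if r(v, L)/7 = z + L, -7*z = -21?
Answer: -5/988 ≈ -0.0050607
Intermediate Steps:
z = 3 (z = -⅐*(-21) = 3)
r(v, L) = 21 + 7*L (r(v, L) = 7*(3 + L) = 21 + 7*L)
Y = 1/988 (Y = 1/((21 + 7*4) + 939) = 1/((21 + 28) + 939) = 1/(49 + 939) = 1/988 ≈ 0.0010121)
Y*(-12 - 1*(-7)) = (-12 - 1*(-7))/988 = (-12 + 7)/988 = (1/988)*(-5) = -5/988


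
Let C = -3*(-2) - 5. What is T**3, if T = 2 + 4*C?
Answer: 216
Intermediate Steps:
C = 1 (C = 6 - 5 = 1)
T = 6 (T = 2 + 4*1 = 2 + 4 = 6)
T**3 = 6**3 = 216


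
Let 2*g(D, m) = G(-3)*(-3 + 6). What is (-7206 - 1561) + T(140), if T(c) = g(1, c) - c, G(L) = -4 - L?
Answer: -17817/2 ≈ -8908.5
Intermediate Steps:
g(D, m) = -3/2 (g(D, m) = ((-4 - 1*(-3))*(-3 + 6))/2 = ((-4 + 3)*3)/2 = (-1*3)/2 = (½)*(-3) = -3/2)
T(c) = -3/2 - c
(-7206 - 1561) + T(140) = (-7206 - 1561) + (-3/2 - 1*140) = -8767 + (-3/2 - 140) = -8767 - 283/2 = -17817/2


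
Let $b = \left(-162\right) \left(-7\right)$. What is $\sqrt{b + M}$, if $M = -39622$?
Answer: $2 i \sqrt{9622} \approx 196.18 i$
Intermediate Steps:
$b = 1134$
$\sqrt{b + M} = \sqrt{1134 - 39622} = \sqrt{-38488} = 2 i \sqrt{9622}$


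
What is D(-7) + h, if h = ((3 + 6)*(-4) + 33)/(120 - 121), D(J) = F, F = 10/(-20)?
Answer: 5/2 ≈ 2.5000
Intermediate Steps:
F = -½ (F = 10*(-1/20) = -½ ≈ -0.50000)
D(J) = -½
h = 3 (h = (9*(-4) + 33)/(-1) = (-36 + 33)*(-1) = -3*(-1) = 3)
D(-7) + h = -½ + 3 = 5/2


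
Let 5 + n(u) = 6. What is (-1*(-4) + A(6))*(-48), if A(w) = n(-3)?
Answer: -240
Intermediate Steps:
n(u) = 1 (n(u) = -5 + 6 = 1)
A(w) = 1
(-1*(-4) + A(6))*(-48) = (-1*(-4) + 1)*(-48) = (4 + 1)*(-48) = 5*(-48) = -240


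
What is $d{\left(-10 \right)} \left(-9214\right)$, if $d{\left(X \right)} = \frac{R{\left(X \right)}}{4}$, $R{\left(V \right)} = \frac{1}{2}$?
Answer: $- \frac{4607}{4} \approx -1151.8$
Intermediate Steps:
$R{\left(V \right)} = \frac{1}{2}$
$d{\left(X \right)} = \frac{1}{8}$ ($d{\left(X \right)} = \frac{1}{2 \cdot 4} = \frac{1}{2} \cdot \frac{1}{4} = \frac{1}{8}$)
$d{\left(-10 \right)} \left(-9214\right) = \frac{1}{8} \left(-9214\right) = - \frac{4607}{4}$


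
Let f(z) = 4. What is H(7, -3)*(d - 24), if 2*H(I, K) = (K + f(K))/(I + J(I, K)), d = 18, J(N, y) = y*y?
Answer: -3/16 ≈ -0.18750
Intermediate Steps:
J(N, y) = y²
H(I, K) = (4 + K)/(2*(I + K²)) (H(I, K) = ((K + 4)/(I + K²))/2 = ((4 + K)/(I + K²))/2 = (4 + K)/(2*(I + K²)))
H(7, -3)*(d - 24) = ((2 + (½)*(-3))/(7 + (-3)²))*(18 - 24) = ((2 - 3/2)/(7 + 9))*(-6) = ((½)/16)*(-6) = ((1/16)*(½))*(-6) = (1/32)*(-6) = -3/16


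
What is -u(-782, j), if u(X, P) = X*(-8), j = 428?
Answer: -6256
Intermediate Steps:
u(X, P) = -8*X
-u(-782, j) = -(-8)*(-782) = -1*6256 = -6256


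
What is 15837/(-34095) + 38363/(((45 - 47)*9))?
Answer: -436090517/204570 ≈ -2131.7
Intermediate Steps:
15837/(-34095) + 38363/(((45 - 47)*9)) = 15837*(-1/34095) + 38363/((-2*9)) = -5279/11365 + 38363/(-18) = -5279/11365 + 38363*(-1/18) = -5279/11365 - 38363/18 = -436090517/204570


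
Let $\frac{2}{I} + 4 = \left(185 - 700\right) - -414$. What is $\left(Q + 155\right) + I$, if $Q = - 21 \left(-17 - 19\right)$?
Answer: $\frac{95653}{105} \approx 910.98$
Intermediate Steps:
$Q = 756$ ($Q = \left(-21\right) \left(-36\right) = 756$)
$I = - \frac{2}{105}$ ($I = \frac{2}{-4 + \left(\left(185 - 700\right) - -414\right)} = \frac{2}{-4 + \left(-515 + 414\right)} = \frac{2}{-4 - 101} = \frac{2}{-105} = 2 \left(- \frac{1}{105}\right) = - \frac{2}{105} \approx -0.019048$)
$\left(Q + 155\right) + I = \left(756 + 155\right) - \frac{2}{105} = 911 - \frac{2}{105} = \frac{95653}{105}$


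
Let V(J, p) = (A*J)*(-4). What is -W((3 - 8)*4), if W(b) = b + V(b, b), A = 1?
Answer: -60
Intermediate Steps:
V(J, p) = -4*J (V(J, p) = (1*J)*(-4) = J*(-4) = -4*J)
W(b) = -3*b (W(b) = b - 4*b = -3*b)
-W((3 - 8)*4) = -(-3)*(3 - 8)*4 = -(-3)*(-5*4) = -(-3)*(-20) = -1*60 = -60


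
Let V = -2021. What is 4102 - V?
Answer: 6123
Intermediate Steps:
4102 - V = 4102 - 1*(-2021) = 4102 + 2021 = 6123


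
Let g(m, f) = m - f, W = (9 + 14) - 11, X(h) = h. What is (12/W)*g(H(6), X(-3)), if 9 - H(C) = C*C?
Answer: -24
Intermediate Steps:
H(C) = 9 - C² (H(C) = 9 - C*C = 9 - C²)
W = 12 (W = 23 - 11 = 12)
(12/W)*g(H(6), X(-3)) = (12/12)*((9 - 1*6²) - 1*(-3)) = ((1/12)*12)*((9 - 1*36) + 3) = 1*((9 - 36) + 3) = 1*(-27 + 3) = 1*(-24) = -24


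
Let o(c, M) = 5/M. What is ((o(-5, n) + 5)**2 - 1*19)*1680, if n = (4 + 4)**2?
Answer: 2919105/256 ≈ 11403.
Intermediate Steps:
n = 64 (n = 8**2 = 64)
((o(-5, n) + 5)**2 - 1*19)*1680 = ((5/64 + 5)**2 - 1*19)*1680 = ((5*(1/64) + 5)**2 - 19)*1680 = ((5/64 + 5)**2 - 19)*1680 = ((325/64)**2 - 19)*1680 = (105625/4096 - 19)*1680 = (27801/4096)*1680 = 2919105/256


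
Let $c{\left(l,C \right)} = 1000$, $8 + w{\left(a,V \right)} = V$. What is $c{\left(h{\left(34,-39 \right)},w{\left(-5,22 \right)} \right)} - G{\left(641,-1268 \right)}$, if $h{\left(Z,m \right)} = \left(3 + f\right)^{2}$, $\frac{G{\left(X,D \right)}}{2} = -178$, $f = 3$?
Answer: $1356$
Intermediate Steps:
$G{\left(X,D \right)} = -356$ ($G{\left(X,D \right)} = 2 \left(-178\right) = -356$)
$w{\left(a,V \right)} = -8 + V$
$h{\left(Z,m \right)} = 36$ ($h{\left(Z,m \right)} = \left(3 + 3\right)^{2} = 6^{2} = 36$)
$c{\left(h{\left(34,-39 \right)},w{\left(-5,22 \right)} \right)} - G{\left(641,-1268 \right)} = 1000 - -356 = 1000 + 356 = 1356$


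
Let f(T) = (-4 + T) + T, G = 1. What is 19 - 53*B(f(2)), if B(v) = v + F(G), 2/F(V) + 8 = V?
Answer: 239/7 ≈ 34.143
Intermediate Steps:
F(V) = 2/(-8 + V)
f(T) = -4 + 2*T
B(v) = -2/7 + v (B(v) = v + 2/(-8 + 1) = v + 2/(-7) = v + 2*(-⅐) = v - 2/7 = -2/7 + v)
19 - 53*B(f(2)) = 19 - 53*(-2/7 + (-4 + 2*2)) = 19 - 53*(-2/7 + (-4 + 4)) = 19 - 53*(-2/7 + 0) = 19 - 53*(-2/7) = 19 + 106/7 = 239/7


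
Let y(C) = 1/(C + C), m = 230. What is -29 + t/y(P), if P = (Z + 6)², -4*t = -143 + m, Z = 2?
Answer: -2813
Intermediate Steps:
t = -87/4 (t = -(-143 + 230)/4 = -¼*87 = -87/4 ≈ -21.750)
P = 64 (P = (2 + 6)² = 8² = 64)
y(C) = 1/(2*C)
-29 + t/y(P) = -29 - 87/(4*((½)/64)) = -29 - 87/(4*((½)*(1/64))) = -29 - 87/(4*1/128) = -29 - 87/4*128 = -29 - 2784 = -2813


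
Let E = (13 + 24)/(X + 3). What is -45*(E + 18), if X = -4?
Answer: 855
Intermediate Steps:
E = -37 (E = (13 + 24)/(-4 + 3) = 37/(-1) = 37*(-1) = -37)
-45*(E + 18) = -45*(-37 + 18) = -45*(-19) = 855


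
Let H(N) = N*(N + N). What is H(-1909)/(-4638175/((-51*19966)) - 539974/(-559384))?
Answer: 1037894341278362232/786089512321 ≈ 1.3203e+6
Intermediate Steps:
H(N) = 2*N**2 (H(N) = N*(2*N) = 2*N**2)
H(-1909)/(-4638175/((-51*19966)) - 539974/(-559384)) = (2*(-1909)**2)/(-4638175/((-51*19966)) - 539974/(-559384)) = (2*3644281)/(-4638175/(-1018266) - 539974*(-1/559384)) = 7288562/(-4638175*(-1/1018266) + 269987/279692) = 7288562/(4638175/1018266 + 269987/279692) = 7288562/(786089512321/142400427036) = 7288562*(142400427036/786089512321) = 1037894341278362232/786089512321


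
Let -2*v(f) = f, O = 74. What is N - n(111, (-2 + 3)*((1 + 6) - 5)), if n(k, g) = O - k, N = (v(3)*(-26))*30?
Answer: 1207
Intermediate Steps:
v(f) = -f/2
N = 1170 (N = (-½*3*(-26))*30 = -3/2*(-26)*30 = 39*30 = 1170)
n(k, g) = 74 - k
N - n(111, (-2 + 3)*((1 + 6) - 5)) = 1170 - (74 - 1*111) = 1170 - (74 - 111) = 1170 - 1*(-37) = 1170 + 37 = 1207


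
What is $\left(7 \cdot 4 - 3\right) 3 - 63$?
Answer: $12$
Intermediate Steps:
$\left(7 \cdot 4 - 3\right) 3 - 63 = \left(28 - 3\right) 3 - 63 = 25 \cdot 3 - 63 = 75 - 63 = 12$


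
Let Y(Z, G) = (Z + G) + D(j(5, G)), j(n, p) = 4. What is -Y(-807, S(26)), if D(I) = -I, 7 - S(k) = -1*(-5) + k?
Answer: 835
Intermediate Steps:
S(k) = 2 - k (S(k) = 7 - (-1*(-5) + k) = 7 - (5 + k) = 7 + (-5 - k) = 2 - k)
Y(Z, G) = -4 + G + Z (Y(Z, G) = (Z + G) - 1*4 = (G + Z) - 4 = -4 + G + Z)
-Y(-807, S(26)) = -(-4 + (2 - 1*26) - 807) = -(-4 + (2 - 26) - 807) = -(-4 - 24 - 807) = -1*(-835) = 835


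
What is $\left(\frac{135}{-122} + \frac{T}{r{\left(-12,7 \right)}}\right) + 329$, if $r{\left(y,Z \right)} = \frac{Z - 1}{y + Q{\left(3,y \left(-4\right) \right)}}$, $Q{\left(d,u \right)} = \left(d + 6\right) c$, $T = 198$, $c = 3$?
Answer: $\frac{100393}{122} \approx 822.89$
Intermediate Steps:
$Q{\left(d,u \right)} = 18 + 3 d$ ($Q{\left(d,u \right)} = \left(d + 6\right) 3 = \left(6 + d\right) 3 = 18 + 3 d$)
$r{\left(y,Z \right)} = \frac{-1 + Z}{27 + y}$ ($r{\left(y,Z \right)} = \frac{Z - 1}{y + \left(18 + 3 \cdot 3\right)} = \frac{-1 + Z}{y + \left(18 + 9\right)} = \frac{-1 + Z}{y + 27} = \frac{-1 + Z}{27 + y}$)
$\left(\frac{135}{-122} + \frac{T}{r{\left(-12,7 \right)}}\right) + 329 = \left(\frac{135}{-122} + \frac{198}{\frac{1}{27 - 12} \left(-1 + 7\right)}\right) + 329 = \left(135 \left(- \frac{1}{122}\right) + \frac{198}{\frac{1}{15} \cdot 6}\right) + 329 = \left(- \frac{135}{122} + \frac{198}{\frac{1}{15} \cdot 6}\right) + 329 = \left(- \frac{135}{122} + \frac{198}{\frac{2}{5}}\right) + 329 = \left(- \frac{135}{122} + 198 \cdot \frac{5}{2}\right) + 329 = \left(- \frac{135}{122} + 495\right) + 329 = \frac{60255}{122} + 329 = \frac{100393}{122}$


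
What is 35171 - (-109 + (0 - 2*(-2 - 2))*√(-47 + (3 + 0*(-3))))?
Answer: 35280 - 16*I*√11 ≈ 35280.0 - 53.066*I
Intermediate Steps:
35171 - (-109 + (0 - 2*(-2 - 2))*√(-47 + (3 + 0*(-3)))) = 35171 - (-109 + (0 - 2*(-4))*√(-47 + (3 + 0))) = 35171 - (-109 + (0 - 1*(-8))*√(-47 + 3)) = 35171 - (-109 + (0 + 8)*√(-44)) = 35171 - (-109 + 8*(2*I*√11)) = 35171 - (-109 + 16*I*√11) = 35171 + (109 - 16*I*√11) = 35280 - 16*I*√11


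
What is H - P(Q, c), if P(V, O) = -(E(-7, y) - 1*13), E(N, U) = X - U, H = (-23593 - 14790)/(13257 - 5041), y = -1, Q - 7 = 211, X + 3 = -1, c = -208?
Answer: -169839/8216 ≈ -20.672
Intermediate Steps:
X = -4 (X = -3 - 1 = -4)
Q = 218 (Q = 7 + 211 = 218)
H = -38383/8216 ≈ -4.6717
E(N, U) = -4 - U
P(V, O) = 16 (P(V, O) = -((-4 - 1*(-1)) - 1*13) = -((-4 + 1) - 13) = -(-3 - 13) = -1*(-16) = 16)
H - P(Q, c) = -38383/8216 - 1*16 = -38383/8216 - 16 = -169839/8216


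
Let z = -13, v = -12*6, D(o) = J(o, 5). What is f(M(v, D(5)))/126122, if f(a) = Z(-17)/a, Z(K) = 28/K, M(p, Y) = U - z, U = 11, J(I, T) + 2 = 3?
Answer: -7/12864444 ≈ -5.4414e-7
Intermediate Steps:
J(I, T) = 1 (J(I, T) = -2 + 3 = 1)
D(o) = 1
v = -72 (v = -3*24 = -72)
M(p, Y) = 24 (M(p, Y) = 11 - 1*(-13) = 11 + 13 = 24)
f(a) = -28/(17*a) (f(a) = (28/(-17))/a = (28*(-1/17))/a = -28/(17*a))
f(M(v, D(5)))/126122 = -28/17/24/126122 = -28/17*1/24*(1/126122) = -7/102*1/126122 = -7/12864444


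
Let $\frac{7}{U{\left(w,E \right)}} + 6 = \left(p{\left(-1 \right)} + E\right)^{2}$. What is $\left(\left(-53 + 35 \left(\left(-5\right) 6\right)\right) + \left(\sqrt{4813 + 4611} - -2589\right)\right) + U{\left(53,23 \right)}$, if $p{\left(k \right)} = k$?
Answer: $\frac{710315}{478} + 4 \sqrt{589} \approx 1583.1$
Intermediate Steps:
$U{\left(w,E \right)} = \frac{7}{-6 + \left(-1 + E\right)^{2}}$
$\left(\left(-53 + 35 \left(\left(-5\right) 6\right)\right) + \left(\sqrt{4813 + 4611} - -2589\right)\right) + U{\left(53,23 \right)} = \left(\left(-53 + 35 \left(\left(-5\right) 6\right)\right) + \left(\sqrt{4813 + 4611} - -2589\right)\right) + \frac{7}{-6 + \left(-1 + 23\right)^{2}} = \left(\left(-53 + 35 \left(-30\right)\right) + \left(\sqrt{9424} + 2589\right)\right) + \frac{7}{-6 + 22^{2}} = \left(\left(-53 - 1050\right) + \left(4 \sqrt{589} + 2589\right)\right) + \frac{7}{-6 + 484} = \left(-1103 + \left(2589 + 4 \sqrt{589}\right)\right) + \frac{7}{478} = \left(1486 + 4 \sqrt{589}\right) + 7 \cdot \frac{1}{478} = \left(1486 + 4 \sqrt{589}\right) + \frac{7}{478} = \frac{710315}{478} + 4 \sqrt{589}$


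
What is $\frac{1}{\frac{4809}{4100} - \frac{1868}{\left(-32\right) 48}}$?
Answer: $\frac{393600}{940339} \approx 0.41857$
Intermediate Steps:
$\frac{1}{\frac{4809}{4100} - \frac{1868}{\left(-32\right) 48}} = \frac{1}{4809 \cdot \frac{1}{4100} - \frac{1868}{-1536}} = \frac{1}{\frac{4809}{4100} - - \frac{467}{384}} = \frac{1}{\frac{4809}{4100} + \frac{467}{384}} = \frac{1}{\frac{940339}{393600}} = \frac{393600}{940339}$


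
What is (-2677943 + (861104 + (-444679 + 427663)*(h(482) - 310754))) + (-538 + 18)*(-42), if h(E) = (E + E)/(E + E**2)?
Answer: 851045194121/161 ≈ 5.2860e+9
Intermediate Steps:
h(E) = 2*E/(E + E**2) (h(E) = (2*E)/(E + E**2) = 2*E/(E + E**2))
(-2677943 + (861104 + (-444679 + 427663)*(h(482) - 310754))) + (-538 + 18)*(-42) = (-2677943 + (861104 + (-444679 + 427663)*(2/(1 + 482) - 310754))) + (-538 + 18)*(-42) = (-2677943 + (861104 - 17016*(2/483 - 310754))) - 520*(-42) = (-2677943 + (861104 - 17016*(2*(1/483) - 310754))) + 21840 = (-2677943 + (861104 - 17016*(2/483 - 310754))) + 21840 = (-2677943 + (861104 - 17016*(-150094180/483))) + 21840 = (-2677943 + (861104 + 851334188960/161)) + 21840 = (-2677943 + 851472826704/161) + 21840 = 851041677881/161 + 21840 = 851045194121/161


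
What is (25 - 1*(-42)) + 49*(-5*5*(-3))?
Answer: 3742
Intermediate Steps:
(25 - 1*(-42)) + 49*(-5*5*(-3)) = (25 + 42) + 49*(-25*(-3)) = 67 + 49*75 = 67 + 3675 = 3742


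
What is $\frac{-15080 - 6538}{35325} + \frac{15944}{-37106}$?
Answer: $- \frac{75854406}{72820525} \approx -1.0417$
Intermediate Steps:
$\frac{-15080 - 6538}{35325} + \frac{15944}{-37106} = \left(-15080 - 6538\right) \frac{1}{35325} + 15944 \left(- \frac{1}{37106}\right) = \left(-21618\right) \frac{1}{35325} - \frac{7972}{18553} = - \frac{2402}{3925} - \frac{7972}{18553} = - \frac{75854406}{72820525}$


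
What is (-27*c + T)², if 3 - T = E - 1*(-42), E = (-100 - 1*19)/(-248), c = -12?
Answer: 4978854721/61504 ≈ 80952.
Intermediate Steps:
E = 119/248 (E = (-100 - 19)*(-1/248) = -119*(-1/248) = 119/248 ≈ 0.47984)
T = -9791/248 (T = 3 - (119/248 - 1*(-42)) = 3 - (119/248 + 42) = 3 - 1*10535/248 = 3 - 10535/248 = -9791/248 ≈ -39.480)
(-27*c + T)² = (-27*(-12) - 9791/248)² = (324 - 9791/248)² = (70561/248)² = 4978854721/61504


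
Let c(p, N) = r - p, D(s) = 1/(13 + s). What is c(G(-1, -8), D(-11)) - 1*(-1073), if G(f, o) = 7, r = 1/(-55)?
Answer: 58629/55 ≈ 1066.0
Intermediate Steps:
r = -1/55 ≈ -0.018182
c(p, N) = -1/55 - p
c(G(-1, -8), D(-11)) - 1*(-1073) = (-1/55 - 1*7) - 1*(-1073) = (-1/55 - 7) + 1073 = -386/55 + 1073 = 58629/55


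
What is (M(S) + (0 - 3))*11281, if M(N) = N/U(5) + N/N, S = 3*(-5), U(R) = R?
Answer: -56405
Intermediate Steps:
S = -15
M(N) = 1 + N/5 (M(N) = N/5 + N/N = N*(⅕) + 1 = N/5 + 1 = 1 + N/5)
(M(S) + (0 - 3))*11281 = ((1 + (⅕)*(-15)) + (0 - 3))*11281 = ((1 - 3) - 3)*11281 = (-2 - 3)*11281 = -5*11281 = -56405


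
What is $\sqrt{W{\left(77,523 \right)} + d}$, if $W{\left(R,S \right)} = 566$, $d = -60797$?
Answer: $i \sqrt{60231} \approx 245.42 i$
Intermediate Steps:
$\sqrt{W{\left(77,523 \right)} + d} = \sqrt{566 - 60797} = \sqrt{-60231} = i \sqrt{60231}$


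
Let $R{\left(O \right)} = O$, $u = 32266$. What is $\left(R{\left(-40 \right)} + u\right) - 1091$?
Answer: $31135$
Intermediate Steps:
$\left(R{\left(-40 \right)} + u\right) - 1091 = \left(-40 + 32266\right) - 1091 = 32226 - 1091 = 31135$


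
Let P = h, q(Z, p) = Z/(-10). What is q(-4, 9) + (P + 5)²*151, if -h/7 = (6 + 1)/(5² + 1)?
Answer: 4954907/3380 ≈ 1465.9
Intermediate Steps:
q(Z, p) = -Z/10 (q(Z, p) = Z*(-⅒) = -Z/10)
h = -49/26 (h = -7*(6 + 1)/(5² + 1) = -49/(25 + 1) = -49/26 ≈ -1.8846)
P = -49/26 ≈ -1.8846
q(-4, 9) + (P + 5)²*151 = -⅒*(-4) + (-49/26 + 5)²*151 = ⅖ + (81/26)²*151 = ⅖ + (6561/676)*151 = ⅖ + 990711/676 = 4954907/3380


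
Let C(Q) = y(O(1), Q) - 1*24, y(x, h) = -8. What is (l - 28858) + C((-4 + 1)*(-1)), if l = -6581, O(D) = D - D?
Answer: -35471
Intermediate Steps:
O(D) = 0
C(Q) = -32 (C(Q) = -8 - 1*24 = -8 - 24 = -32)
(l - 28858) + C((-4 + 1)*(-1)) = (-6581 - 28858) - 32 = -35439 - 32 = -35471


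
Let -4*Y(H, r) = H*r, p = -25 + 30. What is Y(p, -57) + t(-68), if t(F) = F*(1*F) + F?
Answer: 18509/4 ≈ 4627.3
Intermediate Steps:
p = 5
Y(H, r) = -H*r/4
t(F) = F + F**2 (t(F) = F*F + F = F**2 + F = F + F**2)
Y(p, -57) + t(-68) = -1/4*5*(-57) - 68*(1 - 68) = 285/4 - 68*(-67) = 285/4 + 4556 = 18509/4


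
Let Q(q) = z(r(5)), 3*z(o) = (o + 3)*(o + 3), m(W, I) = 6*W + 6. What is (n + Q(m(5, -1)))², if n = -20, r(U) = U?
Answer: 16/9 ≈ 1.7778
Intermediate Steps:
m(W, I) = 6 + 6*W
z(o) = (3 + o)²/3 (z(o) = ((o + 3)*(o + 3))/3 = ((3 + o)*(3 + o))/3 = (3 + o)²/3)
Q(q) = 64/3 (Q(q) = (3 + 5)²/3 = (⅓)*8² = (⅓)*64 = 64/3)
(n + Q(m(5, -1)))² = (-20 + 64/3)² = (4/3)² = 16/9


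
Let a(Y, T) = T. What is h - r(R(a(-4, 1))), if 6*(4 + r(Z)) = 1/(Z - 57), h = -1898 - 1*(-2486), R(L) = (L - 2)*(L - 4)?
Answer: 191809/324 ≈ 592.00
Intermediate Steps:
R(L) = (-4 + L)*(-2 + L) (R(L) = (-2 + L)*(-4 + L) = (-4 + L)*(-2 + L))
h = 588 (h = -1898 + 2486 = 588)
r(Z) = -4 + 1/(6*(-57 + Z)) (r(Z) = -4 + 1/(6*(Z - 57)) = -4 + 1/(6*(-57 + Z)))
h - r(R(a(-4, 1))) = 588 - (1369 - 24*(8 + 1² - 6*1))/(6*(-57 + (8 + 1² - 6*1))) = 588 - (1369 - 24*(8 + 1 - 6))/(6*(-57 + (8 + 1 - 6))) = 588 - (1369 - 24*3)/(6*(-57 + 3)) = 588 - (1369 - 72)/(6*(-54)) = 588 - (-1)*1297/(6*54) = 588 - 1*(-1297/324) = 588 + 1297/324 = 191809/324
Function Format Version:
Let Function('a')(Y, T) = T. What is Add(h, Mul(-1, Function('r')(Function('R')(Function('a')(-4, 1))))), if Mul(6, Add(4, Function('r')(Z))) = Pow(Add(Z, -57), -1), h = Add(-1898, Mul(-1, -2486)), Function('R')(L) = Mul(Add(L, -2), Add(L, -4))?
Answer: Rational(191809, 324) ≈ 592.00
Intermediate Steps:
Function('R')(L) = Mul(Add(-4, L), Add(-2, L)) (Function('R')(L) = Mul(Add(-2, L), Add(-4, L)) = Mul(Add(-4, L), Add(-2, L)))
h = 588 (h = Add(-1898, 2486) = 588)
Function('r')(Z) = Add(-4, Mul(Rational(1, 6), Pow(Add(-57, Z), -1))) (Function('r')(Z) = Add(-4, Mul(Rational(1, 6), Pow(Add(Z, -57), -1))) = Add(-4, Mul(Rational(1, 6), Pow(Add(-57, Z), -1))))
Add(h, Mul(-1, Function('r')(Function('R')(Function('a')(-4, 1))))) = Add(588, Mul(-1, Mul(Rational(1, 6), Pow(Add(-57, Add(8, Pow(1, 2), Mul(-6, 1))), -1), Add(1369, Mul(-24, Add(8, Pow(1, 2), Mul(-6, 1))))))) = Add(588, Mul(-1, Mul(Rational(1, 6), Pow(Add(-57, Add(8, 1, -6)), -1), Add(1369, Mul(-24, Add(8, 1, -6)))))) = Add(588, Mul(-1, Mul(Rational(1, 6), Pow(Add(-57, 3), -1), Add(1369, Mul(-24, 3))))) = Add(588, Mul(-1, Mul(Rational(1, 6), Pow(-54, -1), Add(1369, -72)))) = Add(588, Mul(-1, Mul(Rational(1, 6), Rational(-1, 54), 1297))) = Add(588, Mul(-1, Rational(-1297, 324))) = Add(588, Rational(1297, 324)) = Rational(191809, 324)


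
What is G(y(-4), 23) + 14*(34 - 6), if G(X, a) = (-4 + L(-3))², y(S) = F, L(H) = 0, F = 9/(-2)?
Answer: 408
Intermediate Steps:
F = -9/2 (F = 9*(-½) = -9/2 ≈ -4.5000)
y(S) = -9/2
G(X, a) = 16 (G(X, a) = (-4 + 0)² = (-4)² = 16)
G(y(-4), 23) + 14*(34 - 6) = 16 + 14*(34 - 6) = 16 + 14*28 = 16 + 392 = 408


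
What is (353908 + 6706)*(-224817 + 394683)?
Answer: 61256057724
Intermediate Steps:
(353908 + 6706)*(-224817 + 394683) = 360614*169866 = 61256057724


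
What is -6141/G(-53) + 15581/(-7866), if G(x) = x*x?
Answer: -92072135/22095594 ≈ -4.1670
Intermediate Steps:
G(x) = x**2
-6141/G(-53) + 15581/(-7866) = -6141/((-53)**2) + 15581/(-7866) = -6141/2809 + 15581*(-1/7866) = -6141*1/2809 - 15581/7866 = -6141/2809 - 15581/7866 = -92072135/22095594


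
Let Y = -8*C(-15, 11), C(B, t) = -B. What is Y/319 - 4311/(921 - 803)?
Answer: -1389369/37642 ≈ -36.910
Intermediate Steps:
Y = -120 (Y = -(-8)*(-15) = -8*15 = -120)
Y/319 - 4311/(921 - 803) = -120/319 - 4311/(921 - 803) = -120*1/319 - 4311/118 = -120/319 - 4311*1/118 = -120/319 - 4311/118 = -1389369/37642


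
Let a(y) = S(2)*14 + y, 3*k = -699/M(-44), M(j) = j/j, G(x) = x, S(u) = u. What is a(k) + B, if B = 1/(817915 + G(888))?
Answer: -167854614/818803 ≈ -205.00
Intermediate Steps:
M(j) = 1
k = -233 (k = (-699/1)/3 = (-699*1)/3 = (1/3)*(-699) = -233)
B = 1/818803 (B = 1/(817915 + 888) = 1/818803 ≈ 1.2213e-6)
a(y) = 28 + y (a(y) = 2*14 + y = 28 + y)
a(k) + B = (28 - 233) + 1/818803 = -205 + 1/818803 = -167854614/818803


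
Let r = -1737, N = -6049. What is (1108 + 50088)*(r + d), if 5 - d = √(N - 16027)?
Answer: -88671472 - 102392*I*√5519 ≈ -8.8671e+7 - 7.6067e+6*I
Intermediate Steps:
d = 5 - 2*I*√5519 (d = 5 - √(-6049 - 16027) = 5 - √(-22076) = 5 - 2*I*√5519 ≈ 5.0 - 148.58*I)
(1108 + 50088)*(r + d) = (1108 + 50088)*(-1737 + (5 - 2*I*√5519)) = 51196*(-1732 - 2*I*√5519) = -88671472 - 102392*I*√5519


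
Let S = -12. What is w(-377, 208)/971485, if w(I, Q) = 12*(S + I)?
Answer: -4668/971485 ≈ -0.0048050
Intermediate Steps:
w(I, Q) = -144 + 12*I (w(I, Q) = 12*(-12 + I) = -144 + 12*I)
w(-377, 208)/971485 = (-144 + 12*(-377))/971485 = (-144 - 4524)*(1/971485) = -4668*1/971485 = -4668/971485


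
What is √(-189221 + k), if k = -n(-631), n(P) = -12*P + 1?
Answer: 87*I*√26 ≈ 443.61*I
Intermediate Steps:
n(P) = 1 - 12*P
k = -7573 (k = -(1 - 12*(-631)) = -(1 + 7572) = -1*7573 = -7573)
√(-189221 + k) = √(-189221 - 7573) = √(-196794) = 87*I*√26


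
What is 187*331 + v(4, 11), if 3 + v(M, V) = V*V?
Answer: 62015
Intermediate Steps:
v(M, V) = -3 + V² (v(M, V) = -3 + V*V = -3 + V²)
187*331 + v(4, 11) = 187*331 + (-3 + 11²) = 61897 + (-3 + 121) = 61897 + 118 = 62015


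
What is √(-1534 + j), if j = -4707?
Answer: 79*I ≈ 79.0*I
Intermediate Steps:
√(-1534 + j) = √(-1534 - 4707) = √(-6241) = 79*I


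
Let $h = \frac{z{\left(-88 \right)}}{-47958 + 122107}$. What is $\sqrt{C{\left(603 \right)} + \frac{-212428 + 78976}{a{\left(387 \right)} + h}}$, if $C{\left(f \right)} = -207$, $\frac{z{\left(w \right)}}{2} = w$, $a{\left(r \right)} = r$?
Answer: $\frac{3 i \sqrt{50489065822813051}}{28695487} \approx 23.491 i$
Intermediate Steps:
$z{\left(w \right)} = 2 w$
$h = - \frac{176}{74149}$ ($h = \frac{2 \left(-88\right)}{-47958 + 122107} = - \frac{176}{74149} \approx -0.0023736$)
$\sqrt{C{\left(603 \right)} + \frac{-212428 + 78976}{a{\left(387 \right)} + h}} = \sqrt{-207 + \frac{-212428 + 78976}{387 - \frac{176}{74149}}} = \sqrt{-207 - \frac{133452}{\frac{28695487}{74149}}} = \sqrt{-207 - \frac{9895332348}{28695487}} = \sqrt{- \frac{15835298157}{28695487}} = \frac{3 i \sqrt{50489065822813051}}{28695487}$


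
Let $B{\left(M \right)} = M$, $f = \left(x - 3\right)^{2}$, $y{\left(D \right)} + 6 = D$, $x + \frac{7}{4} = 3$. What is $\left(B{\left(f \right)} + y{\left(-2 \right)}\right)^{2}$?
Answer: $\frac{6241}{256} \approx 24.379$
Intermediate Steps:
$x = \frac{5}{4}$ ($x = - \frac{7}{4} + 3 = \frac{5}{4} \approx 1.25$)
$y{\left(D \right)} = -6 + D$
$f = \frac{49}{16}$ ($f = \left(\frac{5}{4} - 3\right)^{2} = \left(- \frac{7}{4}\right)^{2} = \frac{49}{16} \approx 3.0625$)
$\left(B{\left(f \right)} + y{\left(-2 \right)}\right)^{2} = \left(\frac{49}{16} - 8\right)^{2} = \left(- \frac{79}{16}\right)^{2} = \frac{6241}{256}$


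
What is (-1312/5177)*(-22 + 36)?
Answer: -18368/5177 ≈ -3.5480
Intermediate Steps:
(-1312/5177)*(-22 + 36) = -1312*1/5177*14 = -1312/5177*14 = -18368/5177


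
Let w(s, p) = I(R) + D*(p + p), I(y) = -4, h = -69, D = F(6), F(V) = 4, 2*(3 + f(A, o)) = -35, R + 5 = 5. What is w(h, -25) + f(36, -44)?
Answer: -449/2 ≈ -224.50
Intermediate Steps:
R = 0 (R = -5 + 5 = 0)
f(A, o) = -41/2 (f(A, o) = -3 + (1/2)*(-35) = -3 - 35/2 = -41/2)
D = 4
w(s, p) = -4 + 8*p (w(s, p) = -4 + 4*(p + p) = -4 + 4*(2*p) = -4 + 8*p)
w(h, -25) + f(36, -44) = (-4 + 8*(-25)) - 41/2 = (-4 - 200) - 41/2 = -204 - 41/2 = -449/2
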